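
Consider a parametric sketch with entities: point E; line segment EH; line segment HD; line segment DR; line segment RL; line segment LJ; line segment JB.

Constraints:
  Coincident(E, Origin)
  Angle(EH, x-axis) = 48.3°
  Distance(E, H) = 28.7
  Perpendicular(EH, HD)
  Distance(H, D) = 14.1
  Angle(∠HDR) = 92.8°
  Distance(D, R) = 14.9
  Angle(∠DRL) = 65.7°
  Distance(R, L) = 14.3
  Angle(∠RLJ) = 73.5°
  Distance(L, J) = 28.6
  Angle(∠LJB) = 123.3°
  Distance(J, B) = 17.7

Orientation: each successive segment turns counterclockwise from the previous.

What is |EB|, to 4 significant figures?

54.44

E is at the origin; EH runs at 48.3° with length 28.7, so H = (19.09, 21.43). EH is perpendicular to HD, so HD runs at 138.3°; with |HD| = 14.1, D = (8.565, 30.81). ∠HDR = 92.8° gives DR at -134.5° from the x-axis; with |DR| = 14.9, R = (-1.879, 20.18). ∠DRL = 65.7° gives RL at -20.20° from the x-axis; with |RL| = 14.3, L = (11.54, 15.24). ∠RLJ = 73.5° gives LJ at 86.30° from the x-axis; with |LJ| = 28.6, J = (13.39, 43.78). ∠LJB = 123.3° gives JB at 143.0° from the x-axis; with |JB| = 17.7, B = (-0.7488, 54.44). Then |EB| = |B − E| = 54.44.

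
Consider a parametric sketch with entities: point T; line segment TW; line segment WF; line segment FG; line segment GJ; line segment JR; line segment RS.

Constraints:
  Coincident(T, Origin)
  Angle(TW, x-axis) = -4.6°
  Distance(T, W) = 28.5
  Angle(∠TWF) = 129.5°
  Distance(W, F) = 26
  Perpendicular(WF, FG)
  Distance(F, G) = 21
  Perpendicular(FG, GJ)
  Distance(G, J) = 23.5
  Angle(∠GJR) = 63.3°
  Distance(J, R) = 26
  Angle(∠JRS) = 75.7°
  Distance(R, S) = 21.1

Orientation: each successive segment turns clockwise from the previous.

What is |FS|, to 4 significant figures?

12.32

T is at the origin; TW runs at -4.6° with length 28.5, so W = (28.41, -2.286). ∠TWF = 129.5° gives WF at -55.10° from the x-axis; with |WF| = 26.0, F = (43.28, -23.61). The perpendicularity gives FG at right angles to WF, so FG runs at -145.1°; with |FG| = 21.0, G = (26.06, -35.62). The perpendicularity gives GJ at right angles to FG, so GJ runs at 124.9°; with |GJ| = 23.5, J = (12.62, -16.35). ∠GJR = 63.3° gives JR at 8.200° from the x-axis; with |JR| = 26.0, R = (38.35, -12.64). ∠JRS = 75.7° gives RS at -96.10° from the x-axis; with |RS| = 21.1, S = (36.11, -33.62). Then |FS| = |S − F| = 12.32.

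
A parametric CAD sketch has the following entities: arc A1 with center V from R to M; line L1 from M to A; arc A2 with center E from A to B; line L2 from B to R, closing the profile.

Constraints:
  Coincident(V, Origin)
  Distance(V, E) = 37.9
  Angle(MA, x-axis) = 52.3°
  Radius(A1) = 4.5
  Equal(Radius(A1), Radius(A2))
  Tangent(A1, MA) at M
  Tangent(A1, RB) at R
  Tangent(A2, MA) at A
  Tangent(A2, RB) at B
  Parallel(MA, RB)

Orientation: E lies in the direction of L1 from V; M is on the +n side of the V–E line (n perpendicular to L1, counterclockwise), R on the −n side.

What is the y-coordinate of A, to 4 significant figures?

32.74

The slot axis is L1's direction at 52.3°, so u = (cos 52.3°, sin 52.3°) = (0.6115, 0.7912) and n = (−sin 52.3°, cos 52.3°) = (-0.7912, 0.6115). V is at the origin and E lies 37.9 along u from V, so E = 37.9·u = (23.18, 29.99). Tangency of A1 to both parallel lines with radius 4.5 puts M and R at V ± 4.5·n: M = (-3.561, 2.752), R = (3.561, -2.752). Equal radii place A and B the same way about E: A = E + 4.5·n = (19.62, 32.74), B = E − 4.5·n = (26.74, 27.24). So A.y = 32.74.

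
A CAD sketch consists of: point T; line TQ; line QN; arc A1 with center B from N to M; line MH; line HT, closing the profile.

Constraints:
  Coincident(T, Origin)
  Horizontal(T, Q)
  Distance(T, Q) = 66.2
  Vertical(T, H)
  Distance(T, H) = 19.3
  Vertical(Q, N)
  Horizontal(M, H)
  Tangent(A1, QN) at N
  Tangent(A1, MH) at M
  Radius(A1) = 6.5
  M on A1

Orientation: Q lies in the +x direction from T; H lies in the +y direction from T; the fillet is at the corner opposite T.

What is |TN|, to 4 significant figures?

67.43

The virtual corner opposite T is at (66.20, 19.30). Tangency of A1 to QN means the radius BN is perpendicular to QN and since A1 is tangent to MH there, BM ⟂ MH, with radius 6.5, so the center B sits 6.5 in from both sides at B = (59.70, 12.80). That places the tangent points at N = (66.20, 12.80) on QN and M = (59.70, 19.30) on MH. Then |TN| = |N − T| = 67.43.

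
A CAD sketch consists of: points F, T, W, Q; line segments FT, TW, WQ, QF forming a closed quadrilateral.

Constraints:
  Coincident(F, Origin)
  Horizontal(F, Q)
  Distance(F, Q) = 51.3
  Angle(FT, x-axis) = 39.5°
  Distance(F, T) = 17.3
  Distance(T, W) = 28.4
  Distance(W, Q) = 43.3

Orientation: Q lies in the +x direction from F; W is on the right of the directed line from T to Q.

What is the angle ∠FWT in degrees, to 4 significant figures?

37.31°

F is at the origin; FQ is horizontal with |FQ| = 51.3 and Q in +x, so Q = (51.3, 0). FT runs at 39.5° with |FT| = 17.3, so T = (13.35, 11.00). W is determined by |TW| = 28.4 and |WQ| = 43.3 together: it lies at the intersection of circle(T, 28.4) and circle(Q, 43.3). With |TQ| = 39.51, the foot of the radical line on TQ is 6.239 from T and the perpendicular offset is √(28.4² − 6.239²) = 27.71. Taking the right-of-TQ solution: W = (11.63, -17.34).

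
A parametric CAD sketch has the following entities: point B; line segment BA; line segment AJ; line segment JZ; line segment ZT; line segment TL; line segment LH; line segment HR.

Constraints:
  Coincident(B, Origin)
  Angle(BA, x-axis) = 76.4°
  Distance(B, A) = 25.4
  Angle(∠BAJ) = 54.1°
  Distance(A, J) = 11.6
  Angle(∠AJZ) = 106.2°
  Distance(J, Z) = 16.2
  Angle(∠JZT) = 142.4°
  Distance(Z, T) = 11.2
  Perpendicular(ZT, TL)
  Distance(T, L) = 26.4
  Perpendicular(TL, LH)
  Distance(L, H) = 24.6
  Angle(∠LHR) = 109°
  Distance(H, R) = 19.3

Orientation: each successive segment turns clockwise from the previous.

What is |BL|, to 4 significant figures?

27.76

B is at the origin; BA runs at 76.4° with length 25.4, so A = (5.973, 24.69). ∠BAJ = 54.1° gives AJ at -49.50° from the x-axis; with |AJ| = 11.6, J = (13.51, 15.87). ∠AJZ = 106.2° gives JZ at -123.3° from the x-axis; with |JZ| = 16.2, Z = (4.612, 2.327). ∠JZT = 142.4° gives ZT at -160.9° from the x-axis; with |ZT| = 11.2, T = (-5.971, -1.338). ZT ⟂ TL, so TL runs at 109.1°; with |TL| = 26.4, L = (-14.61, 23.61). Then |BL| = |L − B| = 27.76.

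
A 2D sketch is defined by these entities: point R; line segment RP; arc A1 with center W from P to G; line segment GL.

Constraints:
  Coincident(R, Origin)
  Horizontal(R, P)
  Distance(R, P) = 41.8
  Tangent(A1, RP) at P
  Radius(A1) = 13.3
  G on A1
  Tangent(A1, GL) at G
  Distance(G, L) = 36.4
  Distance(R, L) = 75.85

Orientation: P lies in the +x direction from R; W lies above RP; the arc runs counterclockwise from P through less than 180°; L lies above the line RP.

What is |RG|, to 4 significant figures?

56.34

R is at the origin; RP is horizontal with |RP| = 41.8 and P on the +x side, so P = (41.80, 0.000). A1 meets RP tangentially, so WP is at right angles to RP, so W = P + (0, 13.3) = (41.80, 13.30). Since WG ⟂ GL (tangency), |WL| = √(13.3² + 36.4²) = 38.75 regardless of where G sits on A1. So L lies on both circle(R, 75.85) and circle(W, 38.75); the above-RP intersection is L = (58.51, 48.26). G is the foot of the tangent from L: G = (55.04, 12.03).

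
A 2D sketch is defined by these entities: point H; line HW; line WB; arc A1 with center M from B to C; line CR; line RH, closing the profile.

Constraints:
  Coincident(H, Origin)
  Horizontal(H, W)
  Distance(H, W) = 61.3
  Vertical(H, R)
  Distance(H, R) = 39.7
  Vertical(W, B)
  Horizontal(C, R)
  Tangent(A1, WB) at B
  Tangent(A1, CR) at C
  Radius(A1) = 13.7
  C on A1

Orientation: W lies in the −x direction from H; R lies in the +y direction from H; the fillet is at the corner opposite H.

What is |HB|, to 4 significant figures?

66.59

The virtual corner opposite H is at (-61.30, 39.70). A1 meets WB tangentially, so MB is at right angles to WB and A1 meets CR tangentially, so MC is at right angles to CR, with radius 13.7, so the center M sits 13.7 in from both sides at M = (-47.60, 26.00). That places the tangent points at B = (-61.30, 26.00) on WB and C = (-47.60, 39.70) on CR. Then |HB| = |B − H| = 66.59.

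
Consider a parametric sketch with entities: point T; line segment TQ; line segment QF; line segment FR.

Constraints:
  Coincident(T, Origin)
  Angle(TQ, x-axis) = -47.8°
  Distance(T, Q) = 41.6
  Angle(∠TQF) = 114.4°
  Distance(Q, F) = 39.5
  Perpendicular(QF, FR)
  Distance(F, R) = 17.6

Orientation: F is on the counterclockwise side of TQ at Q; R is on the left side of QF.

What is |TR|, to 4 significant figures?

60.21

T is at the origin; TQ runs at -47.8° with length 41.6, so Q = 41.6·(cos -47.8°, sin -47.8°) = (27.94, -30.82). ∠TQF = 114.4°, so QF runs at -47.8° + (180° − 114.4°) = 17.80° from the x-axis; with |QF| = 39.5, F = Q + 39.5·(cos 17.80°, sin 17.80°) = (65.55, -18.74). The perpendicularity gives FR at right angles to QF; with |FR| = 17.6 on the left of QF, R = F + 17.6·(-0.3057, 0.9521) = (60.17, -1.985). Then |TR| = |R − T| = 60.21.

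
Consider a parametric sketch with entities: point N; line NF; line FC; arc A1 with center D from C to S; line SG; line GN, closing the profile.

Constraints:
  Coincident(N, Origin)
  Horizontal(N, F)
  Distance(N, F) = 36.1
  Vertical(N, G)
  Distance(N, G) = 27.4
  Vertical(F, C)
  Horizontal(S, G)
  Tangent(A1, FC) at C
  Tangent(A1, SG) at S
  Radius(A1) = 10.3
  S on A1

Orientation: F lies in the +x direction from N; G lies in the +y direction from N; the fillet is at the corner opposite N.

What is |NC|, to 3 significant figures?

39.9

N is at the origin; NF is horizontal with |NF| = 36.1 and F on the +x side, so F = (36.1, 0.00). N and G share the same x with |NG| = 27.4 and G on the +y side, so G = (0.00, 27.4). The virtual corner opposite N is at (36.1, 27.4). Since A1 is tangent to FC there, DC ⟂ FC and since A1 is tangent to SG there, DS ⟂ SG, with radius 10.3, so the center D sits 10.3 in from both sides at D = (25.8, 17.1). That places the tangent points at C = (36.1, 17.1) on FC and S = (25.8, 27.4) on SG. Then |NC| = |C − N| = 39.9.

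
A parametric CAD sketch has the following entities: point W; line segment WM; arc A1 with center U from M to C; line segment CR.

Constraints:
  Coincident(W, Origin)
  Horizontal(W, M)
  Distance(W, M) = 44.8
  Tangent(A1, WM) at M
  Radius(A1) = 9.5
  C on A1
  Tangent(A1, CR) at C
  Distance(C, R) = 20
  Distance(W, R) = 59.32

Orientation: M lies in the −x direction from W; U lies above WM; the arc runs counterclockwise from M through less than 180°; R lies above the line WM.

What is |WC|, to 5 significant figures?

40.753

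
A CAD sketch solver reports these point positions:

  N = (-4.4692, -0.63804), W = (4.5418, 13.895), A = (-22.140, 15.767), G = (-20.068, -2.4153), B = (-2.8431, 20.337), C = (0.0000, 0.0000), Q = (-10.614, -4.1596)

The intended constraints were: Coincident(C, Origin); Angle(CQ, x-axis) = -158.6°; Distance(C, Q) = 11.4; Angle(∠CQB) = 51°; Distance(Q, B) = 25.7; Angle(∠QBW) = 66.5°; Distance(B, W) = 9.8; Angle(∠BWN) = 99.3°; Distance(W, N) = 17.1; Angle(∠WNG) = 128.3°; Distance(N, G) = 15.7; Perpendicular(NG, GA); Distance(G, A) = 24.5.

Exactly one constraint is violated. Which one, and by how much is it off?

Distance(G, A) = 24.5 — off by 6.20.

C = (0.00, 0.00) ✓; CQ at -158.6° ✓; |CQ| = 11.40 ✓; ∠CQB = 51.00° ✓; |QB| = 25.70 ✓; ∠QBW = 66.50° ✓; |BW| = 9.800 ✓; ∠BWN = 99.30° ✓; |WN| = 17.10 ✓; ∠WNG = 128.3° ✓; |NG| = 15.70 ✓; ∠(NG, GA) = 90.00° ✓; |GA| = 18.30 ✗.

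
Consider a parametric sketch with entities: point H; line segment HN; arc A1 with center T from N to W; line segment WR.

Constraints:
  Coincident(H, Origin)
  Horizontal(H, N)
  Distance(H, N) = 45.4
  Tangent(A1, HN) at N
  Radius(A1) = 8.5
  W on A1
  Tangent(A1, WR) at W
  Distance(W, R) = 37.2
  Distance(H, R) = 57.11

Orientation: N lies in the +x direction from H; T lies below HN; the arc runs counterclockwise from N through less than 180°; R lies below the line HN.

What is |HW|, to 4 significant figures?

37.78

H is at the origin; HN is horizontal with |HN| = 45.4 and N on the +x side, so N = (45.40, 0.000). Tangency of A1 to HN means the radius TN is perpendicular to HN, so T = N + (0, -8.5) = (45.40, -8.500). Since TW ⟂ WR (tangency), |TR| = √(8.5² + 37.2²) = 38.16 regardless of where W sits on A1. So R lies on both circle(H, 57.11) and circle(T, 38.16); the below-HN intersection is R = (34.92, -45.19). W is the foot of the tangent from R: W = (36.91, -8.045).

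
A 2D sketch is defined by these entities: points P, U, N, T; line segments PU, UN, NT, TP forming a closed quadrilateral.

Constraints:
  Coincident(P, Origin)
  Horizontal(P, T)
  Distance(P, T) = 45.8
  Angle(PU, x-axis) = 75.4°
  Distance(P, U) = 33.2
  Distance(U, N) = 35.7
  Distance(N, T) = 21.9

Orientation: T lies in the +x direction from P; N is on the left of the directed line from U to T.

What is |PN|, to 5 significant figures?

47.693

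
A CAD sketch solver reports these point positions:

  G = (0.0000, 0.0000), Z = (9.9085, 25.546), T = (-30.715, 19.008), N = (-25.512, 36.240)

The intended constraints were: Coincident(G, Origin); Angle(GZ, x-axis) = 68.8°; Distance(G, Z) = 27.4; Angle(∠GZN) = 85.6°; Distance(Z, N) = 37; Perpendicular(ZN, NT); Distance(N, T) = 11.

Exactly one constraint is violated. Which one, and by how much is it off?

Distance(N, T) = 11 — off by 7.00.

G = (0.00, 0.00) ✓; GZ at 68.80° ✓; |GZ| = 27.40 ✓; ∠GZN = 85.60° ✓; |ZN| = 37.00 ✓; ∠(ZN, NT) = 90.00° ✓; |NT| = 18.00 ✗.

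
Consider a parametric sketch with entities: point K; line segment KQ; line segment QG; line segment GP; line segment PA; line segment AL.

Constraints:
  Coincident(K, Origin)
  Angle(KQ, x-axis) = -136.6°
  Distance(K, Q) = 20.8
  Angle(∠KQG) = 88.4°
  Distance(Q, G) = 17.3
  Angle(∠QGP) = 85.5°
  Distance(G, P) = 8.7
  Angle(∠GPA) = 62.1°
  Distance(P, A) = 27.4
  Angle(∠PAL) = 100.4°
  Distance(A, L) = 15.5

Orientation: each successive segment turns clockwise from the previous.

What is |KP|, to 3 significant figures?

20.1

∠KQG = 88.4° gives QG at 132° from the x-axis; with |QG| = 17.3, G = (-26.6, -1.39). ∠QGP = 85.5° gives GP at 37.3° from the x-axis; with |GP| = 8.7, P = (-19.7, 3.88). Then |KP| = |P − K| = 20.1.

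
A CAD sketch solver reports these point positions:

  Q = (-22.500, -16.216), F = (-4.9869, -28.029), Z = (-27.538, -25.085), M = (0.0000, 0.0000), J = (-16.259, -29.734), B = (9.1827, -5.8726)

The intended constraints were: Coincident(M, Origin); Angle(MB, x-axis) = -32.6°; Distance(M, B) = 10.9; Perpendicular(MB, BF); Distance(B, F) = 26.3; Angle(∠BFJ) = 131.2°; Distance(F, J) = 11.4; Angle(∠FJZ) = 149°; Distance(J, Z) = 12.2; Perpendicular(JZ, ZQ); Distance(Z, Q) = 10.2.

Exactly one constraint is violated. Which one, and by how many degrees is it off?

Perpendicular(JZ, ZQ) — off by 7.20°.

M = (0.00, 0.00) ✓; MB at -32.60° ✓; |MB| = 10.90 ✓; ∠(MB, BF) = 90.00° ✓; |BF| = 26.30 ✓; ∠BFJ = 131.2° ✓; |FJ| = 11.40 ✓; ∠FJZ = 149.0° ✓; |JZ| = 12.20 ✓; ∠(JZ, ZQ) = 97.20° ✗; |ZQ| = 10.20 ✓.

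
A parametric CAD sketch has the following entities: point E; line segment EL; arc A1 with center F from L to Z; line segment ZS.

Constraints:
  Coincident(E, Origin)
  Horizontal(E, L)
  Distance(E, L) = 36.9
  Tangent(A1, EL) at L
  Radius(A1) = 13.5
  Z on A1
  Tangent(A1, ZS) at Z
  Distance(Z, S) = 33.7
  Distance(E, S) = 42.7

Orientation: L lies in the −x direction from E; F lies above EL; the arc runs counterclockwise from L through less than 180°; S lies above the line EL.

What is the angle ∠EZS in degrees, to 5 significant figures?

90.736°

E is at the origin; EL is horizontal with |EL| = 36.9 and L on the −x side, so L = (-36.900, 0.0000). A1 meets EL tangentially, so FL is at right angles to EL, so F = L + (0, 13.5) = (-36.900, 13.500). Since FZ ⟂ ZS (tangency), |FS| = √(13.5² + 33.7²) = 36.303 regardless of where Z sits on A1. So S lies on both circle(E, 42.7) and circle(F, 36.303); the above-EL intersection is S = (-12.872, 40.714). Z is the foot of the tangent from S: Z = (-24.183, 8.9687).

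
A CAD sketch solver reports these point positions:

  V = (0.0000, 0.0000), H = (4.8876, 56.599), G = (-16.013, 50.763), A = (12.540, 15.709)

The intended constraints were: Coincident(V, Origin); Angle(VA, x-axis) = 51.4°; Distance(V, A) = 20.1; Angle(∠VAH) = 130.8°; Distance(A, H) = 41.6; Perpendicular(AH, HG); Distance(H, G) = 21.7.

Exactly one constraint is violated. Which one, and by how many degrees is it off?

Perpendicular(AH, HG) — off by 5.00°.

V = (0.00, 0.00) ✓; VA at 51.40° ✓; |VA| = 20.10 ✓; ∠VAH = 130.8° ✓; |AH| = 41.60 ✓; ∠(AH, HG) = 95.00° ✗; |HG| = 21.70 ✓.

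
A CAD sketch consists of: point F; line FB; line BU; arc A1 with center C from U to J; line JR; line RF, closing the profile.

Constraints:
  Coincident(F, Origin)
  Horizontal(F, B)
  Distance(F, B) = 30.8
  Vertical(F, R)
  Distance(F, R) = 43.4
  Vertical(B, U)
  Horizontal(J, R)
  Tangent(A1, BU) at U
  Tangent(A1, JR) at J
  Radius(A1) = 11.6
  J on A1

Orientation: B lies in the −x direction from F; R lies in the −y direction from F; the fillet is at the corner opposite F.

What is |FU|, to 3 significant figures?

44.3

The virtual corner opposite F is at (-30.8, -43.4). A1 meets BU tangentially, so CU is at right angles to BU and since A1 is tangent to JR there, CJ ⟂ JR, with radius 11.6, so the center C sits 11.6 in from both sides at C = (-19.2, -31.8). That places the tangent points at U = (-30.8, -31.8) on BU and J = (-19.2, -43.4) on JR. Then |FU| = |U − F| = 44.3.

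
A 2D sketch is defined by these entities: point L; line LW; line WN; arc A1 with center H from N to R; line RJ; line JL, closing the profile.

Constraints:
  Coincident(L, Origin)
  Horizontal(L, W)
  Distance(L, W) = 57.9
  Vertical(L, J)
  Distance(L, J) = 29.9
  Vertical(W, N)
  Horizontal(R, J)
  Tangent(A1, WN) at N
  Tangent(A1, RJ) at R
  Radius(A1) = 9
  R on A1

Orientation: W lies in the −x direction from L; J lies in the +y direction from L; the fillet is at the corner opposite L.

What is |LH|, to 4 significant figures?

53.18

L is at the origin; L and W share the same y with |LW| = 57.9 and W on the −x side, so W = (-57.90, 0.000). LJ is vertical with |LJ| = 29.9 and J on the +y side, so J = (0.000, 29.90). The virtual corner opposite L is at (-57.90, 29.90). Tangency of A1 to WN means the radius HN is perpendicular to WN and tangency of A1 to RJ means the radius HR is perpendicular to RJ, with radius 9.0, so the center H sits 9.0 in from both sides at H = (-48.90, 20.90). Then |LH| = |H − L| = 53.18.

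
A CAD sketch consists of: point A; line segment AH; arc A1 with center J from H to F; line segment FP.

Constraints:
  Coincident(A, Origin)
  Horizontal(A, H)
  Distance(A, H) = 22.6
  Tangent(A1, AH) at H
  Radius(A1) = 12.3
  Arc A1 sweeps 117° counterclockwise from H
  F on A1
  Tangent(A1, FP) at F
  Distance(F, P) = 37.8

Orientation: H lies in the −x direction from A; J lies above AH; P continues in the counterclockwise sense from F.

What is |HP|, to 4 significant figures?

51.94

A is at the origin; A and H share the same y with |AH| = 22.6 and H on the −x side, so H = (-22.60, 0.000). Since A1 is tangent to AH there, JH ⟂ AH, so J = H + (0, 12.3) = (-22.60, 12.30). On A1, H sits at bearing -90° from J; a 117° counterclockwise sweep puts F at bearing 27°, so F = J + 12.3·(cos 27°, sin 27°) = (-11.64, 17.88). Tangency of A1 to FP means the radius JF is perpendicular to FP, so FP runs along (−sin 27°, cos 27°); with |FP| = 37.8, P = (-28.80, 51.56). Then |HP| = |P − H| = 51.94.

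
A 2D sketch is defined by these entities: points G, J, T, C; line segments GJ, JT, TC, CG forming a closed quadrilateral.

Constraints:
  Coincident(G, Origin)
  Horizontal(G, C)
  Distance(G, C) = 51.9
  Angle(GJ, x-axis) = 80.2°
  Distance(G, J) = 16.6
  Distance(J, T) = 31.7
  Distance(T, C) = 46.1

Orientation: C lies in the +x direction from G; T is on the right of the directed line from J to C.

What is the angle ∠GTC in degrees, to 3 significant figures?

100°

Checks: |JT| = 31.70 ✓; |TC| = 46.10 ✓.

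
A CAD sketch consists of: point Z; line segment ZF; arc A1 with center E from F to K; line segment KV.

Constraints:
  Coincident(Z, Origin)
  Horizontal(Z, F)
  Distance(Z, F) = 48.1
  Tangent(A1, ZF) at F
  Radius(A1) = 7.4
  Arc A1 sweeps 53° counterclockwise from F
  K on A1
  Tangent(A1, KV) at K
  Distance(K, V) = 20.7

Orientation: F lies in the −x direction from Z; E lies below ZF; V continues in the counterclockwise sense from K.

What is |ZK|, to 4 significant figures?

54.09

Z is at the origin; ZF is horizontal with |ZF| = 48.1 and F on the −x side, so F = (-48.10, 0.000). The tangent condition forces EF to be normal to ZF, so E = F + (0, -7.4) = (-48.10, -7.400). On A1, F sits at bearing 90° from E; a 53° counterclockwise sweep puts K at bearing 143°, so K = E + 7.4·(cos 143°, sin 143°) = (-54.01, -2.947). Then |ZK| = |K − Z| = 54.09.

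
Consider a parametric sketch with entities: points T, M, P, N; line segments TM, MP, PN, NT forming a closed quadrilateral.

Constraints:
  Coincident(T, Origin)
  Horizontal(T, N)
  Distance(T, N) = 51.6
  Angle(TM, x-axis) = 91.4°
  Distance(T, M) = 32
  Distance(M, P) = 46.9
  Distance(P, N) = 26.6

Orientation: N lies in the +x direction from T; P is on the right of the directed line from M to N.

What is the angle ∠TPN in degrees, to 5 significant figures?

151.20°

Checks: |MP| = 46.90 ✓; |PN| = 26.60 ✓.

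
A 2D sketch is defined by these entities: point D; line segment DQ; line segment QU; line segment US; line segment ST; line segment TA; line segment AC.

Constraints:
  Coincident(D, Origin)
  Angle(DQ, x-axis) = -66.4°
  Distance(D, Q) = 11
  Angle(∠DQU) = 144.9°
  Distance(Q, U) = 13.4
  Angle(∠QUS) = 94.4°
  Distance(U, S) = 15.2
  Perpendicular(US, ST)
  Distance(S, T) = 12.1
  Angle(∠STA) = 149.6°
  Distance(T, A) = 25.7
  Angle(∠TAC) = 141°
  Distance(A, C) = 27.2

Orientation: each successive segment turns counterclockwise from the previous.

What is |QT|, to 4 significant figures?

16.28

D is at the origin; DQ runs at -66.4° with length 11.0, so Q = (4.404, -10.08). ∠DQU = 144.9° gives QU at -31.30° from the x-axis; with |QU| = 13.4, U = (15.85, -17.04). ∠QUS = 94.4° gives US at 54.30° from the x-axis; with |US| = 15.2, S = (24.72, -4.698). US is perpendicular to ST, so ST runs at 144.3°; with |ST| = 12.1, T = (14.90, 2.363). Then |QT| = |T − Q| = 16.28.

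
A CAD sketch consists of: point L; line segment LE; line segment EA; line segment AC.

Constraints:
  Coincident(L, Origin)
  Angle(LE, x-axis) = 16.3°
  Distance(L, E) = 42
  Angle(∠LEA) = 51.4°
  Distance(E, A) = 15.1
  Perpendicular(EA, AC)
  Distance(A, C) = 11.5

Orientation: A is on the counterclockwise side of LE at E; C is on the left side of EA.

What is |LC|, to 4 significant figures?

24.04

L is at the origin; LE runs at 16.3° with length 42.0, so E = 42.0·(cos 16.3°, sin 16.3°) = (40.31, 11.79). ∠LEA = 51.4°, so EA runs at 16.3° + (180° − 51.4°) = 144.9° from the x-axis; with |EA| = 15.1, A = E + 15.1·(cos 144.9°, sin 144.9°) = (27.96, 20.47). The perpendicularity gives AC at right angles to EA; with |AC| = 11.5 on the left of EA, C = A + 11.5·(-0.5750, -0.8181) = (21.35, 11.06). Then |LC| = |C − L| = 24.04.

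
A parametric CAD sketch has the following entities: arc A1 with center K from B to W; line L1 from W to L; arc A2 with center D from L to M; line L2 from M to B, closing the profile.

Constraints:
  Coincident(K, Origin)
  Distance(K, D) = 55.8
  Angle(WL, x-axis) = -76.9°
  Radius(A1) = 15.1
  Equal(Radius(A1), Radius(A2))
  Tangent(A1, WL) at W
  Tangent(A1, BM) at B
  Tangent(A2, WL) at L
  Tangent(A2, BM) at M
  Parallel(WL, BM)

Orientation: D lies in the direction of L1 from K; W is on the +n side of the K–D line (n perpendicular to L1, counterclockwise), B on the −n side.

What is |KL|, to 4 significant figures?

57.81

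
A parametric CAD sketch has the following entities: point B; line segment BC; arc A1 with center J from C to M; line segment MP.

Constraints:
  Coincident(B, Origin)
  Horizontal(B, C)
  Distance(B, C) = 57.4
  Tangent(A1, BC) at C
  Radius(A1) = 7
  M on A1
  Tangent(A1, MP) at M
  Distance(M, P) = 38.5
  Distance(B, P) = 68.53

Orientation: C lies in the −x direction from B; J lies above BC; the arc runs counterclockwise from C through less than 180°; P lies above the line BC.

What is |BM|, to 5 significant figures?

50.904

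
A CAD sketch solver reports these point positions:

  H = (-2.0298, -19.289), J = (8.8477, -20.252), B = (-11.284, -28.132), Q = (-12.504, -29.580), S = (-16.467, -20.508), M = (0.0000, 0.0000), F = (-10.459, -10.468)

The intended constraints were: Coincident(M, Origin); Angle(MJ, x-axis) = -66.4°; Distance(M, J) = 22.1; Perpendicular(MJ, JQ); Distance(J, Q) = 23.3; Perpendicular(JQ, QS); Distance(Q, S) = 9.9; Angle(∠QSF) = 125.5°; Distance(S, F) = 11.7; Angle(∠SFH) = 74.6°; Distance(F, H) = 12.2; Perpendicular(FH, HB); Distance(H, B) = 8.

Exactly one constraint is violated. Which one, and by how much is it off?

Distance(H, B) = 8 — off by 4.80.

M = (0.00, 0.00) ✓; MJ at -66.40° ✓; |MJ| = 22.10 ✓; ∠(MJ, JQ) = 90.00° ✓; |JQ| = 23.30 ✓; ∠(JQ, QS) = 90.00° ✓; |QS| = 9.900 ✓; ∠QSF = 125.5° ✓; |SF| = 11.70 ✓; ∠SFH = 74.60° ✓; |FH| = 12.20 ✓; ∠(FH, HB) = 90.00° ✓; |HB| = 12.80 ✗.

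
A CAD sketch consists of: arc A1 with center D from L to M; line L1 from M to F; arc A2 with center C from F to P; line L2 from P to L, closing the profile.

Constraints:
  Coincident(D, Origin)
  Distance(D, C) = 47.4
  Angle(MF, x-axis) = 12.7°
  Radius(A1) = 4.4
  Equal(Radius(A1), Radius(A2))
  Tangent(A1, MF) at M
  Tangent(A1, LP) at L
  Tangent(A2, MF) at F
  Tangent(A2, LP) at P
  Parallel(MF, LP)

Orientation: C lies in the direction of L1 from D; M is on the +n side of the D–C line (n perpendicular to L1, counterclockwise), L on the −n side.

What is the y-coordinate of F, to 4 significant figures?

14.71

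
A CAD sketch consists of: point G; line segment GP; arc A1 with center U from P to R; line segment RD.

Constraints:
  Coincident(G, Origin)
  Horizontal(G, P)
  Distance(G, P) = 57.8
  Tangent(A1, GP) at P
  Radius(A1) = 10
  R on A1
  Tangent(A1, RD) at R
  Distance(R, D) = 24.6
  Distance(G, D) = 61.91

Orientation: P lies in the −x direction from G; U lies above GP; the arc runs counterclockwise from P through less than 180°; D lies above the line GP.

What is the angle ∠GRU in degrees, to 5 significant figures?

160.36°

G is at the origin; G and P share the same y with |GP| = 57.8 and P on the −x side, so P = (-57.800, 0.0000). The tangent condition forces UP to be normal to GP, so U = P + (0, 10) = (-57.800, 10.000). Since UR ⟂ RD (tangency), |UD| = √(10.0² + 24.6²) = 26.555 regardless of where R sits on A1. So D lies on both circle(G, 61.91) and circle(U, 26.555); the above-GP intersection is D = (-50.666, 35.579). R is the foot of the tangent from D: R = (-47.865, 11.138).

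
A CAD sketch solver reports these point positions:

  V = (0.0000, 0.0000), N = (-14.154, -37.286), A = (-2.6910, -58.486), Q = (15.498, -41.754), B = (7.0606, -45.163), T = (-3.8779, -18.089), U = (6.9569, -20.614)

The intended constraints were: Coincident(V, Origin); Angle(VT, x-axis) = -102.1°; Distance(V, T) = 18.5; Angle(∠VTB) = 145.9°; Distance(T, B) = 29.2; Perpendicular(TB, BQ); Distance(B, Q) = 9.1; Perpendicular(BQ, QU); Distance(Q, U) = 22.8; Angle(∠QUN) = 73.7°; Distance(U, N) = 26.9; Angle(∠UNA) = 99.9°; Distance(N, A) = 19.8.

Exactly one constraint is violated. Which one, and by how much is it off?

Distance(N, A) = 19.8 — off by 4.30.

V = (0.00, 0.00) ✓; VT at -102.1° ✓; |VT| = 18.50 ✓; ∠VTB = 145.9° ✓; |TB| = 29.20 ✓; ∠(TB, BQ) = 90.00° ✓; |BQ| = 9.100 ✓; ∠(BQ, QU) = 90.00° ✓; |QU| = 22.80 ✓; ∠QUN = 73.70° ✓; |UN| = 26.90 ✓; ∠UNA = 99.90° ✓; |NA| = 24.10 ✗.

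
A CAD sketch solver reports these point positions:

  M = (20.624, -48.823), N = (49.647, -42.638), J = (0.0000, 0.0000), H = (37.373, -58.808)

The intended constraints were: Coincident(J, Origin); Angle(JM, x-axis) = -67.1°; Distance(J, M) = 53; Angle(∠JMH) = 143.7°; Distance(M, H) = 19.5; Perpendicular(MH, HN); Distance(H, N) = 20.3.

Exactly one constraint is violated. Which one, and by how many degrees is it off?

Perpendicular(MH, HN) — off by 6.40°.

J = (0.00, 0.00) ✓; JM at -67.10° ✓; |JM| = 53.00 ✓; ∠JMH = 143.7° ✓; |MH| = 19.50 ✓; ∠(MH, HN) = 83.60° ✗; |HN| = 20.30 ✓.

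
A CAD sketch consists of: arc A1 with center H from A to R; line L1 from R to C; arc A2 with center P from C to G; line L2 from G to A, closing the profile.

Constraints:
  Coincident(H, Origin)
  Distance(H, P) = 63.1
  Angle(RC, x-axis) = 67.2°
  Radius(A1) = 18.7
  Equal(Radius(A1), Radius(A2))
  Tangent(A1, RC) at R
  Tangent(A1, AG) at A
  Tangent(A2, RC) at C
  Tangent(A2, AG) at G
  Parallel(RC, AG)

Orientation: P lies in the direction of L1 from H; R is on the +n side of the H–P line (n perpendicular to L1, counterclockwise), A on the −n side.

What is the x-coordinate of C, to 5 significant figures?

7.2134

The slot axis is L1's direction at 67.2°, so u = (cos 67.2°, sin 67.2°) = (0.38752, 0.92186) and n = (−sin 67.2°, cos 67.2°) = (-0.92186, 0.38752). H is at the origin and P lies 63.1 along u from H, so P = 63.1·u = (24.452, 58.170). Tangency of A1 to both parallel lines with radius 18.7 puts R and A at H ± 18.7·n: R = (-17.239, 7.2465), A = (17.239, -7.2465). Equal radii place C and G the same way about P: C = P + 18.7·n = (7.2134, 65.416), G = P − 18.7·n = (41.691, 50.923). So C.x = 7.2134.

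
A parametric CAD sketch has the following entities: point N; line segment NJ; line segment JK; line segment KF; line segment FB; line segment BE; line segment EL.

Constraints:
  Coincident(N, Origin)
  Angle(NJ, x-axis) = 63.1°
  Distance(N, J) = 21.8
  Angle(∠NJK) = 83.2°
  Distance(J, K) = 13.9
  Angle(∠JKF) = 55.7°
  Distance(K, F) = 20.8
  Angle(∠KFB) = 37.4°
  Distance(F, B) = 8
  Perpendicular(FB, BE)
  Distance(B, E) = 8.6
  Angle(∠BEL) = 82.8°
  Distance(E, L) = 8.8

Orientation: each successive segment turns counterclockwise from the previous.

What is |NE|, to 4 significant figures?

15.06

N is at the origin; NJ runs at 63.1° with length 21.8, so J = (9.863, 19.44). ∠NJK = 83.2° gives JK at 159.9° from the x-axis; with |JK| = 13.9, K = (-3.190, 24.22). ∠JKF = 55.7° gives KF at -75.80° from the x-axis; with |KF| = 20.8, F = (1.912, 4.054). ∠KFB = 37.4° gives FB at 66.80° from the x-axis; with |FB| = 8.0, B = (5.064, 11.41). The perpendicularity gives BE at right angles to FB, so BE runs at 156.8°; with |BE| = 8.6, E = (-2.841, 14.79). Then |NE| = |E − N| = 15.06.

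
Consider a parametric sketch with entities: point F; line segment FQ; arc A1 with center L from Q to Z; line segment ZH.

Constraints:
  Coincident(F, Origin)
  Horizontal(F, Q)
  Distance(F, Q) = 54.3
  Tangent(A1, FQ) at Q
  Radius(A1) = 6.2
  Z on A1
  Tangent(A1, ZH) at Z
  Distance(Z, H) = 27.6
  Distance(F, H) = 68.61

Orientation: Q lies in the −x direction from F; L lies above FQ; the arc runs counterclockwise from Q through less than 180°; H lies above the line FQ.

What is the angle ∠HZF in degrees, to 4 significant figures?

123.6°

F is at the origin; F and Q share the same y with |FQ| = 54.3 and Q on the −x side, so Q = (-54.30, 0.000). A1 meets FQ tangentially, so LQ is at right angles to FQ, so L = Q + (0, 6.2) = (-54.30, 6.200). Since LZ ⟂ ZH (tangency), |LH| = √(6.2² + 27.6²) = 28.29 regardless of where Z sits on A1. So H lies on both circle(F, 68.61) and circle(L, 28.29); the above-FQ intersection is H = (-59.60, 33.99). Z is the foot of the tangent from H: Z = (-48.61, 8.668).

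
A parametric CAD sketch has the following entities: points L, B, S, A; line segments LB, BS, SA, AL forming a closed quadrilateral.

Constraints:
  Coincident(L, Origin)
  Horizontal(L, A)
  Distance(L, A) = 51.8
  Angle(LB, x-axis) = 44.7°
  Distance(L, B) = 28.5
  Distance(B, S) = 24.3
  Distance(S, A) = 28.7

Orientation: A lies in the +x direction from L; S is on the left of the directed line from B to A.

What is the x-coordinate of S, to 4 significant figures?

43.40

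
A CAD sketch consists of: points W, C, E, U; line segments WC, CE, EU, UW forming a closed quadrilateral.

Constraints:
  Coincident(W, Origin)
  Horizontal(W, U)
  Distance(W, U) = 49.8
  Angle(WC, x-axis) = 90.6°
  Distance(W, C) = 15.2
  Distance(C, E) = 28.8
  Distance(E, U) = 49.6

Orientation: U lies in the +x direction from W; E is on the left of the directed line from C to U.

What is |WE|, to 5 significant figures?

41.736

Checks: |CE| = 28.80 ✓; |EU| = 49.60 ✓.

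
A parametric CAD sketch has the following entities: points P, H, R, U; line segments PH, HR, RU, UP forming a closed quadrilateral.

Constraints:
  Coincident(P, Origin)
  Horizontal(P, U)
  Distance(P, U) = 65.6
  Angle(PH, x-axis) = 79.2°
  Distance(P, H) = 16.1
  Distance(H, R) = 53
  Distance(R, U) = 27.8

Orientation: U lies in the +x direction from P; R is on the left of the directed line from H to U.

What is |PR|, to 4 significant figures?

60.80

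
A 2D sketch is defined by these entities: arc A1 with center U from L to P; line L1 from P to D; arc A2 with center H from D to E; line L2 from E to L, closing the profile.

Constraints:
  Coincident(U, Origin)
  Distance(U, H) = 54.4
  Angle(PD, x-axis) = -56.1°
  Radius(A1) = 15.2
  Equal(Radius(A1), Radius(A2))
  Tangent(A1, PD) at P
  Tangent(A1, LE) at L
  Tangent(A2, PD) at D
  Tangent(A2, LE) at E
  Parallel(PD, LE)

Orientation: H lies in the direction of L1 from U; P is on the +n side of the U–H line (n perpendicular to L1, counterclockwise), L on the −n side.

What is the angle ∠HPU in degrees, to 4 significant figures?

74.39°

U is at the origin and H lies 54.4 along u from U, so H = 54.4·u = (30.34, -45.15). Tangency of A1 to both parallel lines with radius 15.2 puts P and L at U ± 15.2·n: P = (12.62, 8.478), L = (-12.62, -8.478). Then cos ∠HPU = PH·PU / (|PH||PU|), giving 74.39°.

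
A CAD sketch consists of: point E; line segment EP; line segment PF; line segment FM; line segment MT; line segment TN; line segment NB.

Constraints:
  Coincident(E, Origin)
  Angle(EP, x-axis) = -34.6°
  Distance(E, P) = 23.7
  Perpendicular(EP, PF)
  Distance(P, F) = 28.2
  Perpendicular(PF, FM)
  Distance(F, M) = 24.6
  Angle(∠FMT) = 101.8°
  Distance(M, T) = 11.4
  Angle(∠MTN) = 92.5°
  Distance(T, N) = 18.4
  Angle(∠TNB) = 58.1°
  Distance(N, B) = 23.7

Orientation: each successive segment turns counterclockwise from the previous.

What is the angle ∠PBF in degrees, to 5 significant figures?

42.181°

E is at the origin; EP runs at -34.6° with length 23.7, so P = (19.508, -13.458). EP ⟂ PF, so PF runs at 55.400°; with |PF| = 28.2, F = (35.522, 9.7545). The perpendicularity gives FM at right angles to PF, so FM runs at 145.40°; with |FM| = 24.6, M = (15.272, 23.724). ∠FMT = 101.8° gives MT at -136.40° from the x-axis; with |MT| = 11.4, T = (7.0168, 15.862). ∠MTN = 92.5° gives TN at -48.900° from the x-axis; with |TN| = 18.4, N = (19.113, 1.9963). ∠TNB = 58.1° gives NB at 73.000° from the x-axis; with |NB| = 23.7, B = (26.042, 24.661). Then cos ∠PBF = BP·BF / (|BP||BF|), giving 42.181°.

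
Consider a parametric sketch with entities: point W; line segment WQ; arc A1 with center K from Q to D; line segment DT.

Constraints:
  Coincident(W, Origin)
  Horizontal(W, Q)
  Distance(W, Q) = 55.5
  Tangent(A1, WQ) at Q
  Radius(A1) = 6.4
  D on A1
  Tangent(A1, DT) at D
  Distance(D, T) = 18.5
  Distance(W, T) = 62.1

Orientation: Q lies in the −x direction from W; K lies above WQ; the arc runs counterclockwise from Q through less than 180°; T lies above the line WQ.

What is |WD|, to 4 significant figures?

50.33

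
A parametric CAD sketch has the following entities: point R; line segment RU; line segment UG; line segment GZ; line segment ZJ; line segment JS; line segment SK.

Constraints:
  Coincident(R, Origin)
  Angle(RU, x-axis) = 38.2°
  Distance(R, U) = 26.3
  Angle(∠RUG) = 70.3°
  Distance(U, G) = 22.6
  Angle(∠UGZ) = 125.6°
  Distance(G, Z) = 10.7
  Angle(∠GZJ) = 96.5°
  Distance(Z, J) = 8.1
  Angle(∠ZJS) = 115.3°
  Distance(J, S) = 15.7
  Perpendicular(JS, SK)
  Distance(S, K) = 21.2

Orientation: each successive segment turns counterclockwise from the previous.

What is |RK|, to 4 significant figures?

37.03

R is at the origin; RU runs at 38.2° with length 26.3, so U = (20.67, 16.26). ∠RUG = 70.3° gives UG at 147.9° from the x-axis; with |UG| = 22.6, G = (1.523, 28.27). ∠UGZ = 125.6° gives GZ at -157.7° from the x-axis; with |GZ| = 10.7, Z = (-8.377, 24.21). ∠GZJ = 96.5° gives ZJ at -74.20° from the x-axis; with |ZJ| = 8.1, J = (-6.171, 16.42). ∠ZJS = 115.3° gives JS at -9.500° from the x-axis; with |JS| = 15.7, S = (9.313, 13.83). JS is perpendicular to SK, so SK runs at 80.50°; with |SK| = 21.2, K = (12.81, 34.74). Then |RK| = |K − R| = 37.03.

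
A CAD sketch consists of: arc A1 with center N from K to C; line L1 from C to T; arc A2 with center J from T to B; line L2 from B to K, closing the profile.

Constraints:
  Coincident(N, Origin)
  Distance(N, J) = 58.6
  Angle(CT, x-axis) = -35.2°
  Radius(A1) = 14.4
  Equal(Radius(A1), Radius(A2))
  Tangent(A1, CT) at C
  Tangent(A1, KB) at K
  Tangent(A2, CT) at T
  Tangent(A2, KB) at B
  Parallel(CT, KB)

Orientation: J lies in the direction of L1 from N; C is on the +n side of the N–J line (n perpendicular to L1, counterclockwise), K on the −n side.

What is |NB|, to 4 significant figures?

60.34

Tangency of A1 to both parallel lines with radius 14.4 puts C and K at N ± 14.4·n: C = (8.301, 11.77), K = (-8.301, -11.77). Equal radii place T and B the same way about J: T = J + 14.4·n = (56.19, -22.01), B = J − 14.4·n = (39.58, -45.55). Then |NB| = |B − N| = 60.34.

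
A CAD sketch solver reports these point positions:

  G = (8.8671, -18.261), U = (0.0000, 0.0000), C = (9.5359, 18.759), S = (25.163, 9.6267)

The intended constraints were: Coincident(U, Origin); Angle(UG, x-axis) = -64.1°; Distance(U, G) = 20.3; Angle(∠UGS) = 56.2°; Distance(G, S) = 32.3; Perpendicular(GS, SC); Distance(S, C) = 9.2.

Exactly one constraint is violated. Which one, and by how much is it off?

Distance(S, C) = 9.2 — off by 8.90.

U = (0.00, 0.00) ✓; UG at -64.10° ✓; |UG| = 20.30 ✓; ∠UGS = 56.20° ✓; |GS| = 32.30 ✓; ∠(GS, SC) = 90.00° ✓; |SC| = 18.10 ✗.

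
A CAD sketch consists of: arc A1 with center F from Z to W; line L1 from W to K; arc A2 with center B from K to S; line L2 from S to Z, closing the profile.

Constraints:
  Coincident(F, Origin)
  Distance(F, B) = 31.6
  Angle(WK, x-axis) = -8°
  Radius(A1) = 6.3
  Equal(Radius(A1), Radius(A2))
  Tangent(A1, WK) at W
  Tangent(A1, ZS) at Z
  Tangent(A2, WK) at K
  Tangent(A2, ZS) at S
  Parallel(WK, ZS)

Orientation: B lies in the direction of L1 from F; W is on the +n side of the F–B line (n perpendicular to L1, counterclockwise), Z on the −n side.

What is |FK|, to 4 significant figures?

32.22

Tangency of A1 to both parallel lines with radius 6.3 puts W and Z at F ± 6.3·n: W = (0.8768, 6.239), Z = (-0.8768, -6.239). Equal radii place K and S the same way about B: K = B + 6.3·n = (32.17, 1.841), S = B − 6.3·n = (30.42, -10.64). Then |FK| = |K − F| = 32.22.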